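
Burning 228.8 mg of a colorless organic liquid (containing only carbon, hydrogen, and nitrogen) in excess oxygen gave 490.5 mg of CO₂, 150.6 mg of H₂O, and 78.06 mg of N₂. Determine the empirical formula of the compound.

mol C = 0.4905 g CO₂ ÷ 44.009 g/mol = 0.011145 mol
mol H = 2 × 0.1506 g H₂O ÷ 18.015 g/mol = 0.016719 mol
mol N = 2 × 0.07806 g N₂ ÷ 28.014 g/mol = 0.0055729 mol
Divide by the smallest (0.0055729 mol): C 2.000, H 3.000, N 1.000

C2H3N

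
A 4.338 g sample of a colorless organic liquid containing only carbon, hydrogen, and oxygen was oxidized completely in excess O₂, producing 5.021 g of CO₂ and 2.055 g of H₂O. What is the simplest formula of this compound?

C2H4O3

mol C = 5.021 g CO₂ ÷ 44.009 g/mol = 0.11409 mol
mol H = 2 × 2.055 g H₂O ÷ 18.015 g/mol = 0.22814 mol
mass O = 4.338 − (1.3703 + 0.22997) = 2.7377 g → mol O = 2.7377 ÷ 15.999 = 0.17112 mol
Divide by the smallest (0.11409 mol): C 1.000, H 2.000, O 1.500
Multiplying each by 2 gives whole numbers: C 2.00, H 4.00, O 3.00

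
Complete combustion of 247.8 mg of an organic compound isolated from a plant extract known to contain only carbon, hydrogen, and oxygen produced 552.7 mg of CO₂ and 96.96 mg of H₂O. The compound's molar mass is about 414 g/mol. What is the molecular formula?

mol C = 0.5527 g CO₂ ÷ 44.009 g/mol = 0.012559 mol
mol H = 2 × 0.09696 g H₂O ÷ 18.015 g/mol = 0.010764 mol
mass O = 0.2478 − (0.15084 + 0.010850) = 0.086106 g → mol O = 0.086106 ÷ 15.999 = 0.0053820 mol
Divide by the smallest (0.0053820 mol): C 2.334, H 2.000, O 1.000
Multiplying each by 3 gives whole numbers: C 7.00, H 6.00, O 3.00
Empirical formula: C7H6O3
Empirical-formula mass = 138.12 g/mol; 414 ÷ 138.12 ≈ 3, so the molecular formula is C21H18O9.

C21H18O9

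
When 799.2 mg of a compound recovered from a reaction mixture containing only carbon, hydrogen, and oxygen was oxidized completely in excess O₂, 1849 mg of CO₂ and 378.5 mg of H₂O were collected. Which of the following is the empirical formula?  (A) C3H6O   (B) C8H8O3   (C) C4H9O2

(B) C8H8O3

mol C = 1.849 g CO₂ ÷ 44.009 g/mol = 0.042014 mol
mol H = 2 × 0.3785 g H₂O ÷ 18.015 g/mol = 0.042021 mol
mass O = 0.7992 − (0.50463 + 0.042357) = 0.25221 g → mol O = 0.25221 ÷ 15.999 = 0.015764 mol
Divide by the smallest (0.015764 mol): C 2.665, H 2.666, O 1.000
Multiplying each by 3 gives whole numbers: C 8.00, H 8.00, O 3.00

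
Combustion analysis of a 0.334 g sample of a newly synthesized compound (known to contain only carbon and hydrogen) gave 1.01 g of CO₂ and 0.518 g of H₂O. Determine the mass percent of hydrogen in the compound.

17.4%

mol C = 1.01 g CO₂ ÷ 44.009 g/mol = 0.02295 mol
mol H = 2 × 0.518 g H₂O ÷ 18.015 g/mol = 0.05751 mol
mass % H = 0.05797 g ÷ 0.334 g × 100%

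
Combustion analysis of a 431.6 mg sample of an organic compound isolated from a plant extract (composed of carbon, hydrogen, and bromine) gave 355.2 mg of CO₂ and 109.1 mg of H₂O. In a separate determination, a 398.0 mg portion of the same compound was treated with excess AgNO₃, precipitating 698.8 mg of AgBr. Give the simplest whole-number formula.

mol C = 0.3552 g CO₂ ÷ 44.009 g/mol = 0.0080711 mol
mol H = 2 × 0.1091 g H₂O ÷ 18.015 g/mol = 0.012112 mol
From the AgBr data: mol Br per gram of compound = (0.6988 ÷ 187.772) ÷ 0.3980 = 0.0093506 mol/g, so in the 0.4316 g combustion sample mol Br = 0.0040357 mol
Divide by the smallest (0.0040357 mol): C 2.000, H 3.001, Br 1.000

C2H3Br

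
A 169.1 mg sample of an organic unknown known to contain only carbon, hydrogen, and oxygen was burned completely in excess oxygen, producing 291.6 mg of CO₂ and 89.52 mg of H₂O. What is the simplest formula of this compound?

mol C = 0.2916 g CO₂ ÷ 44.009 g/mol = 0.0066259 mol
mol H = 2 × 0.08952 g H₂O ÷ 18.015 g/mol = 0.0099384 mol
mass O = 0.1691 − (0.079584 + 0.010018) = 0.079498 g → mol O = 0.079498 ÷ 15.999 = 0.0049689 mol
Divide by the smallest (0.0049689 mol): C 1.333, H 2.000, O 1.000
Multiplying each by 3 gives whole numbers: C 4.00, H 6.00, O 3.00

C4H6O3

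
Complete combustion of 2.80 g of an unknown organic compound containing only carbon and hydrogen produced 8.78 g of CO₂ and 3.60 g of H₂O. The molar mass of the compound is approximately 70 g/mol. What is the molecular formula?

mol C = 8.78 g CO₂ ÷ 44.009 g/mol = 0.1995 mol
mol H = 2 × 3.60 g H₂O ÷ 18.015 g/mol = 0.3997 mol
Divide by the smallest (0.1995 mol): C 1.000, H 2.003
Empirical formula: CH2
Empirical-formula mass = 14.03 g/mol; 70 ÷ 14.03 ≈ 5, so the molecular formula is C5H10.

C5H10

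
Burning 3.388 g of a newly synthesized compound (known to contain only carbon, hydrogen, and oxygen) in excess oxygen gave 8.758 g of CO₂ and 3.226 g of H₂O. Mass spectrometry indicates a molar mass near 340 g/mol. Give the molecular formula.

C20H36O4

mol C = 8.758 g CO₂ ÷ 44.009 g/mol = 0.19900 mol
mol H = 2 × 3.226 g H₂O ÷ 18.015 g/mol = 0.35815 mol
mass O = 3.388 − (2.3902 + 0.36101) = 0.63674 g → mol O = 0.63674 ÷ 15.999 = 0.039799 mol
Divide by the smallest (0.039799 mol): C 5.000, H 8.999, O 1.000
Empirical formula: C5H9O
Empirical-formula mass = 85.13 g/mol; 340 ÷ 85.13 ≈ 4, so the molecular formula is C20H36O4.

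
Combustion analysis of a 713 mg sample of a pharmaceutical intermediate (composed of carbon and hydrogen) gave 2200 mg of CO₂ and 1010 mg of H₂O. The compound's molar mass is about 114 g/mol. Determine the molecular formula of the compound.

mol C = 2.20 g CO₂ ÷ 44.009 g/mol = 0.04999 mol
mol H = 2 × 1.01 g H₂O ÷ 18.015 g/mol = 0.1121 mol
Divide by the smallest (0.04999 mol): C 1.000, H 2.243
Multiplying each by 4 gives whole numbers: C 4.00, H 8.97
Empirical formula: C4H9
Empirical-formula mass = 57.12 g/mol; 114 ÷ 57.12 ≈ 2, so the molecular formula is C8H18.

C8H18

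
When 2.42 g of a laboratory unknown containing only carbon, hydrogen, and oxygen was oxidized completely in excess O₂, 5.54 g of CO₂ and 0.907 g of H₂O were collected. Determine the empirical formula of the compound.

mol C = 5.54 g CO₂ ÷ 44.009 g/mol = 0.1259 mol
mol H = 2 × 0.907 g H₂O ÷ 18.015 g/mol = 0.1007 mol
mass O = 2.42 − (1.512 + 0.1015) = 0.8065 g → mol O = 0.8065 ÷ 15.999 = 0.05041 mol
Divide by the smallest (0.05041 mol): C 2.497, H 1.997, O 1.000
Multiplying each by 2 gives whole numbers: C 4.99, H 3.99, O 2.00

C5H4O2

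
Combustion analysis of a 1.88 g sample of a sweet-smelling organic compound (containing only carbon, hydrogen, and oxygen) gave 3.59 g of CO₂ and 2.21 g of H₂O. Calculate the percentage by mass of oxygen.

mol C = 3.59 g CO₂ ÷ 44.009 g/mol = 0.08157 mol
mol H = 2 × 2.21 g H₂O ÷ 18.015 g/mol = 0.2454 mol
mass O = 1.88 − (0.9798 + 0.2473) = 0.6529 g → mol O = 0.6529 ÷ 15.999 = 0.04081 mol
mass % O = 0.6529 g ÷ 1.88 g × 100%

34.7%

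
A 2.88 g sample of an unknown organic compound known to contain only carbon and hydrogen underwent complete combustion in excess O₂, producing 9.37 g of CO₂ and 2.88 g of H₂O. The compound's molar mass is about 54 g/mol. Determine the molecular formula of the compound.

mol C = 9.37 g CO₂ ÷ 44.009 g/mol = 0.2129 mol
mol H = 2 × 2.88 g H₂O ÷ 18.015 g/mol = 0.3197 mol
Divide by the smallest (0.2129 mol): C 1.000, H 1.502
Multiplying each by 2 gives whole numbers: C 2.00, H 3.00
Empirical formula: C2H3
Empirical-formula mass = 27.05 g/mol; 54 ÷ 27.05 ≈ 2, so the molecular formula is C4H6.

C4H6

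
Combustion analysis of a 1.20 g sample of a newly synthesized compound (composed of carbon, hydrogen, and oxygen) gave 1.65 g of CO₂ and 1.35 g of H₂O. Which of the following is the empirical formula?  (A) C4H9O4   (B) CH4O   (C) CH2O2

(B) CH4O

mol C = 1.65 g CO₂ ÷ 44.009 g/mol = 0.03749 mol
mol H = 2 × 1.35 g H₂O ÷ 18.015 g/mol = 0.1499 mol
mass O = 1.20 − (0.4503 + 0.1511) = 0.5986 g → mol O = 0.5986 ÷ 15.999 = 0.03742 mol
Divide by the smallest (0.03742 mol): C 1.002, H 4.006, O 1.000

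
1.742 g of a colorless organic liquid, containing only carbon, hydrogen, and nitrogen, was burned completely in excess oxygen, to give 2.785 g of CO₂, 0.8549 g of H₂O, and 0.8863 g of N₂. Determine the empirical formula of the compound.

mol C = 2.785 g CO₂ ÷ 44.009 g/mol = 0.063283 mol
mol H = 2 × 0.8549 g H₂O ÷ 18.015 g/mol = 0.094910 mol
mol N = 2 × 0.8863 g N₂ ÷ 28.014 g/mol = 0.063276 mol
Divide by the smallest (0.063276 mol): C 1.000, H 1.500, N 1.000
Multiplying each by 2 gives whole numbers: C 2.00, H 3.00, N 2.00

C2H3N2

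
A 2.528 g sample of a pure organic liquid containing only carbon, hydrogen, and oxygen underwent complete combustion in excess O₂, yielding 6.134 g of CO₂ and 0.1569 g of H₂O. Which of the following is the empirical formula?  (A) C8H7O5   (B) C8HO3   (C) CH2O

mol C = 6.134 g CO₂ ÷ 44.009 g/mol = 0.13938 mol
mol H = 2 × 0.1569 g H₂O ÷ 18.015 g/mol = 0.017419 mol
mass O = 2.528 − (1.6741 + 0.017558) = 0.83634 g → mol O = 0.83634 ÷ 15.999 = 0.052275 mol
Divide by the smallest (0.017419 mol): C 8.002, H 1.000, O 3.001

(B) C8HO3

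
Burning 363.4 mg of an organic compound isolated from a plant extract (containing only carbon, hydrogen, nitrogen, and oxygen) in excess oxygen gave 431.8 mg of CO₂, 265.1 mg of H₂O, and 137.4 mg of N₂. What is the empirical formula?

mol C = 0.4318 g CO₂ ÷ 44.009 g/mol = 0.0098116 mol
mol H = 2 × 0.2651 g H₂O ÷ 18.015 g/mol = 0.029431 mol
mol N = 2 × 0.1374 g N₂ ÷ 28.014 g/mol = 0.0098094 mol
mass O = 0.3634 − (0.11785 + 0.029666 + 0.13740) = 0.078486 g → mol O = 0.078486 ÷ 15.999 = 0.0049057 mol
Divide by the smallest (0.0049057 mol): C 2.000, H 5.999, N 2.000, O 1.000

C2H6N2O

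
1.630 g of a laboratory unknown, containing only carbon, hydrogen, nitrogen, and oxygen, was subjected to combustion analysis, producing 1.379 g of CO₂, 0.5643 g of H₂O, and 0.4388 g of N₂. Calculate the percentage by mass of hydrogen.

mol C = 1.379 g CO₂ ÷ 44.009 g/mol = 0.031334 mol
mol H = 2 × 0.5643 g H₂O ÷ 18.015 g/mol = 0.062648 mol
mol N = 2 × 0.4388 g N₂ ÷ 28.014 g/mol = 0.031327 mol
mass O = 1.630 − (0.37636 + 0.063149 + 0.43880) = 0.75169 g → mol O = 0.75169 ÷ 15.999 = 0.046984 mol
mass % H = 0.063149 g ÷ 1.630 g × 100%

3.87%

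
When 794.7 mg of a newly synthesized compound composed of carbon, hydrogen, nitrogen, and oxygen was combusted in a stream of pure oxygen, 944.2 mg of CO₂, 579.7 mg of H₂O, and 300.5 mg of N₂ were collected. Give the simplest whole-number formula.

C2H6N2O

mol C = 0.9442 g CO₂ ÷ 44.009 g/mol = 0.021455 mol
mol H = 2 × 0.5797 g H₂O ÷ 18.015 g/mol = 0.064357 mol
mol N = 2 × 0.3005 g N₂ ÷ 28.014 g/mol = 0.021454 mol
mass O = 0.7947 − (0.25769 + 0.064872 + 0.30050) = 0.17164 g → mol O = 0.17164 ÷ 15.999 = 0.010728 mol
Divide by the smallest (0.010728 mol): C 2.000, H 5.999, N 2.000, O 1.000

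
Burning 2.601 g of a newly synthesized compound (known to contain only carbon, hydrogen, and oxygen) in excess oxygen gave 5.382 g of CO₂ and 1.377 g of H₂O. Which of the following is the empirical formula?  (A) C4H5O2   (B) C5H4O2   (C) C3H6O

mol C = 5.382 g CO₂ ÷ 44.009 g/mol = 0.12229 mol
mol H = 2 × 1.377 g H₂O ÷ 18.015 g/mol = 0.15287 mol
mass O = 2.601 − (1.4689 + 0.15410) = 0.97804 g → mol O = 0.97804 ÷ 15.999 = 0.061131 mol
Divide by the smallest (0.061131 mol): C 2.000, H 2.501, O 1.000
Multiplying each by 2 gives whole numbers: C 4.00, H 5.00, O 2.00

(A) C4H5O2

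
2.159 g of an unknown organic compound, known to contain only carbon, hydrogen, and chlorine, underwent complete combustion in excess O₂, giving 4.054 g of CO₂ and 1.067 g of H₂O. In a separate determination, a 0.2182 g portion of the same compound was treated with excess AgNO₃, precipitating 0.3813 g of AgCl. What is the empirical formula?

C7H9Cl2

mol C = 4.054 g CO₂ ÷ 44.009 g/mol = 0.092118 mol
mol H = 2 × 1.067 g H₂O ÷ 18.015 g/mol = 0.11846 mol
From the AgCl data: mol Cl per gram of compound = (0.3813 ÷ 143.318) ÷ 0.2182 = 0.012193 mol/g, so in the 2.159 g combustion sample mol Cl = 0.026325 mol
Divide by the smallest (0.026325 mol): C 3.499, H 4.500, Cl 1.000
Multiplying each by 2 gives whole numbers: C 7.00, H 9.00, Cl 2.00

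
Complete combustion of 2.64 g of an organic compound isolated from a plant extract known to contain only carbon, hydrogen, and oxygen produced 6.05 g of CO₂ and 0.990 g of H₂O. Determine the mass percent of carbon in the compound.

mol C = 6.05 g CO₂ ÷ 44.009 g/mol = 0.1375 mol
mol H = 2 × 0.990 g H₂O ÷ 18.015 g/mol = 0.1099 mol
mass O = 2.64 − (1.651 + 0.1108) = 0.8780 g → mol O = 0.8780 ÷ 15.999 = 0.05488 mol
mass % C = 1.651 g ÷ 2.64 g × 100%

62.5%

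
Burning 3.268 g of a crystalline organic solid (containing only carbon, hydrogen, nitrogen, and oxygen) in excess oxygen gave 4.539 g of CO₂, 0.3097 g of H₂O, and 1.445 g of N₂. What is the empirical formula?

C3HN3O

mol C = 4.539 g CO₂ ÷ 44.009 g/mol = 0.10314 mol
mol H = 2 × 0.3097 g H₂O ÷ 18.015 g/mol = 0.034382 mol
mol N = 2 × 1.445 g N₂ ÷ 28.014 g/mol = 0.10316 mol
mass O = 3.268 − (1.2388 + 0.034658 + 1.4450) = 0.54955 g → mol O = 0.54955 ÷ 15.999 = 0.034349 mol
Divide by the smallest (0.034349 mol): C 3.003, H 1.001, N 3.003, O 1.000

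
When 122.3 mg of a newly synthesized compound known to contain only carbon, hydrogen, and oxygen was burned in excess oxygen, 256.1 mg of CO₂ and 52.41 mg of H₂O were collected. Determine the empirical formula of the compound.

C2H2O

mol C = 0.2561 g CO₂ ÷ 44.009 g/mol = 0.0058193 mol
mol H = 2 × 0.05241 g H₂O ÷ 18.015 g/mol = 0.0058185 mol
mass O = 0.1223 − (0.069895 + 0.0058650) = 0.046540 g → mol O = 0.046540 ÷ 15.999 = 0.0029089 mol
Divide by the smallest (0.0029089 mol): C 2.000, H 2.000, O 1.000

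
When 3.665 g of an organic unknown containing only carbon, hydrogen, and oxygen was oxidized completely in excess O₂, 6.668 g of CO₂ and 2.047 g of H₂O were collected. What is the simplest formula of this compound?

mol C = 6.668 g CO₂ ÷ 44.009 g/mol = 0.15151 mol
mol H = 2 × 2.047 g H₂O ÷ 18.015 g/mol = 0.22726 mol
mass O = 3.665 − (1.8198 + 0.22907) = 1.6161 g → mol O = 1.6161 ÷ 15.999 = 0.10101 mol
Divide by the smallest (0.10101 mol): C 1.500, H 2.250, O 1.000
Multiplying each by 4 gives whole numbers: C 6.00, H 9.00, O 4.00

C6H9O4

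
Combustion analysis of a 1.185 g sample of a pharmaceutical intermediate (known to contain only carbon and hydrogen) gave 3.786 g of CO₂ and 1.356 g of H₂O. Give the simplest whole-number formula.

mol C = 3.786 g CO₂ ÷ 44.009 g/mol = 0.086028 mol
mol H = 2 × 1.356 g H₂O ÷ 18.015 g/mol = 0.15054 mol
Divide by the smallest (0.086028 mol): C 1.000, H 1.750
Multiplying each by 4 gives whole numbers: C 4.00, H 7.00

C4H7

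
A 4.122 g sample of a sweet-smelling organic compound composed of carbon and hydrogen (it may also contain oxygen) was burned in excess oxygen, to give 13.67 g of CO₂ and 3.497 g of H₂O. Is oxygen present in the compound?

no

mol C = 13.67 g CO₂ ÷ 44.009 g/mol = 0.31062 mol
mol H = 2 × 3.497 g H₂O ÷ 18.015 g/mol = 0.38823 mol
C and H together account for 4.1222 g — essentially the entire 4.122 g sample — so the compound contains no oxygen.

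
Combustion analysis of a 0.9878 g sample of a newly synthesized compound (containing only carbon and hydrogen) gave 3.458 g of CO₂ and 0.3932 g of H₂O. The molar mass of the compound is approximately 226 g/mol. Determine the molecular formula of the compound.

C18H10

mol C = 3.458 g CO₂ ÷ 44.009 g/mol = 0.078575 mol
mol H = 2 × 0.3932 g H₂O ÷ 18.015 g/mol = 0.043653 mol
Divide by the smallest (0.043653 mol): C 1.800, H 1.000
Multiplying each by 5 gives whole numbers: C 9.00, H 5.00
Empirical formula: C9H5
Empirical-formula mass = 113.14 g/mol; 226 ÷ 113.14 ≈ 2, so the molecular formula is C18H10.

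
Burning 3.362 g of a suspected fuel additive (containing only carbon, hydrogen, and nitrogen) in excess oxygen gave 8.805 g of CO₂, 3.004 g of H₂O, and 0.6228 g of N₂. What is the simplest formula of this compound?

C9H15N2

mol C = 8.805 g CO₂ ÷ 44.009 g/mol = 0.20007 mol
mol H = 2 × 3.004 g H₂O ÷ 18.015 g/mol = 0.33350 mol
mol N = 2 × 0.6228 g N₂ ÷ 28.014 g/mol = 0.044463 mol
Divide by the smallest (0.044463 mol): C 4.500, H 7.501, N 1.000
Multiplying each by 2 gives whole numbers: C 9.00, H 15.00, N 2.00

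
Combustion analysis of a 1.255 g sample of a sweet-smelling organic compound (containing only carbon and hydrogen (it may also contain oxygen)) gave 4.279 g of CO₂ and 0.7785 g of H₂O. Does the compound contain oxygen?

mol C = 4.279 g CO₂ ÷ 44.009 g/mol = 0.097230 mol
mol H = 2 × 0.7785 g H₂O ÷ 18.015 g/mol = 0.086428 mol
C and H together account for 1.2550 g — essentially the entire 1.255 g sample — so the compound contains no oxygen.

no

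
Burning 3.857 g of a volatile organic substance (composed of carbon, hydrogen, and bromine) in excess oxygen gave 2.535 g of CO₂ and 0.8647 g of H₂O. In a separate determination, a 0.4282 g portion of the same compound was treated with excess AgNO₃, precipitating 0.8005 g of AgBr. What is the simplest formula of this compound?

C3H5Br2

mol C = 2.535 g CO₂ ÷ 44.009 g/mol = 0.057602 mol
mol H = 2 × 0.8647 g H₂O ÷ 18.015 g/mol = 0.095998 mol
From the AgBr data: mol Br per gram of compound = (0.8005 ÷ 187.772) ÷ 0.4282 = 0.0099560 mol/g, so in the 3.857 g combustion sample mol Br = 0.038400 mol
Divide by the smallest (0.038400 mol): C 1.500, H 2.500, Br 1.000
Multiplying each by 2 gives whole numbers: C 3.00, H 5.00, Br 2.00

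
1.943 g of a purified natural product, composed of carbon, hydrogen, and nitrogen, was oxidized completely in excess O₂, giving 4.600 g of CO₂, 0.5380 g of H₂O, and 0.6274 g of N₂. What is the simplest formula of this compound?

C7H4N3

mol C = 4.600 g CO₂ ÷ 44.009 g/mol = 0.10452 mol
mol H = 2 × 0.5380 g H₂O ÷ 18.015 g/mol = 0.059728 mol
mol N = 2 × 0.6274 g N₂ ÷ 28.014 g/mol = 0.044792 mol
Divide by the smallest (0.044792 mol): C 2.334, H 1.333, N 1.000
Multiplying each by 3 gives whole numbers: C 7.00, H 4.00, N 3.00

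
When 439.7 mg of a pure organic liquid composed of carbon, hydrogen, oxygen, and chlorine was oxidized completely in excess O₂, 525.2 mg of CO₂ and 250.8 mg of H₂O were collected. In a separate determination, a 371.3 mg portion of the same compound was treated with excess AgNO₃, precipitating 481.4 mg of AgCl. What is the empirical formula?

C3H7ClO2

mol C = 0.5252 g CO₂ ÷ 44.009 g/mol = 0.011934 mol
mol H = 2 × 0.2508 g H₂O ÷ 18.015 g/mol = 0.027843 mol
From the AgCl data: mol Cl per gram of compound = (0.4814 ÷ 143.318) ÷ 0.3713 = 0.0090465 mol/g, so in the 0.4397 g combustion sample mol Cl = 0.0039777 mol
mass O = 0.4397 − (0.14334 + 0.028066 + 0.14101) = 0.12728 g → mol O = 0.12728 ÷ 15.999 = 0.0079558 mol
Divide by the smallest (0.0039777 mol): C 3.000, H 7.000, Cl 1.000, O 2.000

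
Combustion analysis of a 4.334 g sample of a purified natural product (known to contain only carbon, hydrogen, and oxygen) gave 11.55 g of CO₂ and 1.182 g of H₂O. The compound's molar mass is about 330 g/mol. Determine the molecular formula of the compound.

C20H10O5

mol C = 11.55 g CO₂ ÷ 44.009 g/mol = 0.26245 mol
mol H = 2 × 1.182 g H₂O ÷ 18.015 g/mol = 0.13122 mol
mass O = 4.334 − (3.1522 + 0.13227) = 1.0495 g → mol O = 1.0495 ÷ 15.999 = 0.065597 mol
Divide by the smallest (0.065597 mol): C 4.001, H 2.000, O 1.000
Empirical formula: C4H2O
Empirical-formula mass = 66.06 g/mol; 330 ÷ 66.06 ≈ 5, so the molecular formula is C20H10O5.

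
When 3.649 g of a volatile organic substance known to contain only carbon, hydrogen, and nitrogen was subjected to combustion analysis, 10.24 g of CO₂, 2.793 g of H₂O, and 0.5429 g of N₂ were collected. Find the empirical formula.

mol C = 10.24 g CO₂ ÷ 44.009 g/mol = 0.23268 mol
mol H = 2 × 2.793 g H₂O ÷ 18.015 g/mol = 0.31007 mol
mol N = 2 × 0.5429 g N₂ ÷ 28.014 g/mol = 0.038759 mol
Divide by the smallest (0.038759 mol): C 6.003, H 8.000, N 1.000

C6H8N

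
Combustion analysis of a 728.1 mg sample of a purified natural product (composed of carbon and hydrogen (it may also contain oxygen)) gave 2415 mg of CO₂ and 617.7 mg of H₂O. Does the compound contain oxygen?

no

mol C = 2.415 g CO₂ ÷ 44.009 g/mol = 0.054875 mol
mol H = 2 × 0.6177 g H₂O ÷ 18.015 g/mol = 0.068576 mol
C and H together account for 0.72823 g — essentially the entire 0.7281 g sample — so the compound contains no oxygen.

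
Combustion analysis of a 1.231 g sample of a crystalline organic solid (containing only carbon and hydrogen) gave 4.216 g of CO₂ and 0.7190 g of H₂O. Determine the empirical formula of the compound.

C6H5

mol C = 4.216 g CO₂ ÷ 44.009 g/mol = 0.095799 mol
mol H = 2 × 0.7190 g H₂O ÷ 18.015 g/mol = 0.079822 mol
Divide by the smallest (0.079822 mol): C 1.200, H 1.000
Multiplying each by 5 gives whole numbers: C 6.00, H 5.00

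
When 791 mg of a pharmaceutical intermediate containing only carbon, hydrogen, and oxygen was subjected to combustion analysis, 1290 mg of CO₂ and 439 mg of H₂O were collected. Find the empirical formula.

mol C = 1.29 g CO₂ ÷ 44.009 g/mol = 0.02931 mol
mol H = 2 × 0.439 g H₂O ÷ 18.015 g/mol = 0.04874 mol
mass O = 0.791 − (0.3521 + 0.04913) = 0.3898 g → mol O = 0.3898 ÷ 15.999 = 0.02436 mol
Divide by the smallest (0.02436 mol): C 1.203, H 2.000, O 1.000
Multiplying each by 5 gives whole numbers: C 6.02, H 10.00, O 5.00

C6H10O5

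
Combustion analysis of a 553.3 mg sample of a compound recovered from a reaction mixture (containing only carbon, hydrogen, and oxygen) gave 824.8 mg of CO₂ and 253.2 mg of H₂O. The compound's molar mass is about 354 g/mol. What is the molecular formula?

C12H18O12

mol C = 0.8248 g CO₂ ÷ 44.009 g/mol = 0.018742 mol
mol H = 2 × 0.2532 g H₂O ÷ 18.015 g/mol = 0.028110 mol
mass O = 0.5533 − (0.22511 + 0.028335) = 0.29986 g → mol O = 0.29986 ÷ 15.999 = 0.018742 mol
Divide by the smallest (0.018742 mol): C 1.000, H 1.500, O 1.000
Multiplying each by 2 gives whole numbers: C 2.00, H 3.00, O 2.00
Empirical formula: C2H3O2
Empirical-formula mass = 59.04 g/mol; 354 ÷ 59.04 ≈ 6, so the molecular formula is C12H18O12.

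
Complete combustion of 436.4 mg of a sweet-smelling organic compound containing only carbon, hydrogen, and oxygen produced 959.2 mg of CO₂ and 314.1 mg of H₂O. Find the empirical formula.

mol C = 0.9592 g CO₂ ÷ 44.009 g/mol = 0.021796 mol
mol H = 2 × 0.3141 g H₂O ÷ 18.015 g/mol = 0.034871 mol
mass O = 0.4364 − (0.26179 + 0.035150) = 0.13946 g → mol O = 0.13946 ÷ 15.999 = 0.0087170 mol
Divide by the smallest (0.0087170 mol): C 2.500, H 4.000, O 1.000
Multiplying each by 2 gives whole numbers: C 5.00, H 8.00, O 2.00

C5H8O2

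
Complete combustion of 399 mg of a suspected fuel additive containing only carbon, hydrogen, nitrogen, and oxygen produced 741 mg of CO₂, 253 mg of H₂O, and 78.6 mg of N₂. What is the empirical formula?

C3H5NO

mol C = 0.741 g CO₂ ÷ 44.009 g/mol = 0.01684 mol
mol H = 2 × 0.253 g H₂O ÷ 18.015 g/mol = 0.02809 mol
mol N = 2 × 0.0786 g N₂ ÷ 28.014 g/mol = 0.005611 mol
mass O = 0.399 − (0.2022 + 0.02831 + 0.07860) = 0.08985 g → mol O = 0.08985 ÷ 15.999 = 0.005616 mol
Divide by the smallest (0.005611 mol): C 3.001, H 5.005, N 1.000, O 1.001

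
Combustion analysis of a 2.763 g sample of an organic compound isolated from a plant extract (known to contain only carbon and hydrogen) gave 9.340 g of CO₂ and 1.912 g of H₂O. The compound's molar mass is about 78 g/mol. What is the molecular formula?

C6H6

mol C = 9.340 g CO₂ ÷ 44.009 g/mol = 0.21223 mol
mol H = 2 × 1.912 g H₂O ÷ 18.015 g/mol = 0.21227 mol
Divide by the smallest (0.21223 mol): C 1.000, H 1.000
Empirical formula: CH
Empirical-formula mass = 13.02 g/mol; 78 ÷ 13.02 ≈ 6, so the molecular formula is C6H6.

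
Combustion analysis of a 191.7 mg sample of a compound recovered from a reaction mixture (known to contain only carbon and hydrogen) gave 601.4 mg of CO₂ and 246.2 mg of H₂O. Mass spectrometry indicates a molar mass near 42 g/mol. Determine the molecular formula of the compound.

C3H6

mol C = 0.6014 g CO₂ ÷ 44.009 g/mol = 0.013665 mol
mol H = 2 × 0.2462 g H₂O ÷ 18.015 g/mol = 0.027333 mol
Divide by the smallest (0.013665 mol): C 1.000, H 2.000
Empirical formula: CH2
Empirical-formula mass = 14.03 g/mol; 42 ÷ 14.03 ≈ 3, so the molecular formula is C3H6.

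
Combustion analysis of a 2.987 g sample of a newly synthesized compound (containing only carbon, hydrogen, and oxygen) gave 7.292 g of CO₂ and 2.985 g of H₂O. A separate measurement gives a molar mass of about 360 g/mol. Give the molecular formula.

C20H40O5

mol C = 7.292 g CO₂ ÷ 44.009 g/mol = 0.16569 mol
mol H = 2 × 2.985 g H₂O ÷ 18.015 g/mol = 0.33139 mol
mass O = 2.987 − (1.9901 + 0.33404) = 0.66282 g → mol O = 0.66282 ÷ 15.999 = 0.041429 mol
Divide by the smallest (0.041429 mol): C 3.999, H 7.999, O 1.000
Empirical formula: C4H8O
Empirical-formula mass = 72.11 g/mol; 360 ÷ 72.11 ≈ 5, so the molecular formula is C20H40O5.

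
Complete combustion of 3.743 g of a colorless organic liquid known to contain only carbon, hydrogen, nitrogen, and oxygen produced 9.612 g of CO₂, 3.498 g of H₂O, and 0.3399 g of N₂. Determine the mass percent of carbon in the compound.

mol C = 9.612 g CO₂ ÷ 44.009 g/mol = 0.21841 mol
mol H = 2 × 3.498 g H₂O ÷ 18.015 g/mol = 0.38834 mol
mol N = 2 × 0.3399 g N₂ ÷ 28.014 g/mol = 0.024266 mol
mass O = 3.743 − (2.6233 + 0.39145 + 0.33990) = 0.38833 g → mol O = 0.38833 ÷ 15.999 = 0.024272 mol
mass % C = 2.6233 g ÷ 3.743 g × 100%

70.09%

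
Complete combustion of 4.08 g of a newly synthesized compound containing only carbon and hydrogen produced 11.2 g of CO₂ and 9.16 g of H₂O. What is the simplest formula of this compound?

mol C = 11.2 g CO₂ ÷ 44.009 g/mol = 0.2545 mol
mol H = 2 × 9.16 g H₂O ÷ 18.015 g/mol = 1.017 mol
Divide by the smallest (0.2545 mol): C 1.000, H 3.996

CH4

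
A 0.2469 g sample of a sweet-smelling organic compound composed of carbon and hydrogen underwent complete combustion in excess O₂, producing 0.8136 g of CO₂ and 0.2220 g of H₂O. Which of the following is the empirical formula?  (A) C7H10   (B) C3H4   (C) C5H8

mol C = 0.8136 g CO₂ ÷ 44.009 g/mol = 0.018487 mol
mol H = 2 × 0.2220 g H₂O ÷ 18.015 g/mol = 0.024646 mol
Divide by the smallest (0.018487 mol): C 1.000, H 1.333
Multiplying each by 3 gives whole numbers: C 3.00, H 4.00

(B) C3H4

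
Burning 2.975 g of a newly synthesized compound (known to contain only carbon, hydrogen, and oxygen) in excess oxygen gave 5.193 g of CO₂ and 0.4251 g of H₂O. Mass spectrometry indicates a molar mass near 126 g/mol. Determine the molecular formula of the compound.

mol C = 5.193 g CO₂ ÷ 44.009 g/mol = 0.11800 mol
mol H = 2 × 0.4251 g H₂O ÷ 18.015 g/mol = 0.047194 mol
mass O = 2.975 − (1.4173 + 0.047572) = 1.5101 g → mol O = 1.5101 ÷ 15.999 = 0.094390 mol
Divide by the smallest (0.047194 mol): C 2.500, H 1.000, O 2.000
Multiplying each by 2 gives whole numbers: C 5.00, H 2.00, O 4.00
Empirical formula: C5H2O4
Empirical-formula mass = 126.07 g/mol; 126 ÷ 126.07 ≈ 1, so the molecular formula is C5H2O4.

C5H2O4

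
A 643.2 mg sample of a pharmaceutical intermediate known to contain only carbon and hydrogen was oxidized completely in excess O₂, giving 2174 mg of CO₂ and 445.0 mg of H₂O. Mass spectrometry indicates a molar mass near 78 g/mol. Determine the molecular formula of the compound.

C6H6

mol C = 2.174 g CO₂ ÷ 44.009 g/mol = 0.049399 mol
mol H = 2 × 0.4450 g H₂O ÷ 18.015 g/mol = 0.049403 mol
Divide by the smallest (0.049399 mol): C 1.000, H 1.000
Empirical formula: CH
Empirical-formula mass = 13.02 g/mol; 78 ÷ 13.02 ≈ 6, so the molecular formula is C6H6.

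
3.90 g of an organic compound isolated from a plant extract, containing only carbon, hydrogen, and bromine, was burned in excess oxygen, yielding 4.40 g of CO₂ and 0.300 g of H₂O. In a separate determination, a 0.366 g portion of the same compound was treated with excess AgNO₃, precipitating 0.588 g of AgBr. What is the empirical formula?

mol C = 4.40 g CO₂ ÷ 44.009 g/mol = 0.09998 mol
mol H = 2 × 0.300 g H₂O ÷ 18.015 g/mol = 0.03331 mol
From the AgBr data: mol Br per gram of compound = (0.588 ÷ 187.772) ÷ 0.366 = 0.008556 mol/g, so in the 3.90 g combustion sample mol Br = 0.03337 mol
Divide by the smallest (0.03331 mol): C 3.002, H 1.000, Br 1.002

C3HBr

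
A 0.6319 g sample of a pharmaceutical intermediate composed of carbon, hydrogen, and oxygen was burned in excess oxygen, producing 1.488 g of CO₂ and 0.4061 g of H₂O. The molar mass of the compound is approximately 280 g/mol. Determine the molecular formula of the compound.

C15H20O5

mol C = 1.488 g CO₂ ÷ 44.009 g/mol = 0.033811 mol
mol H = 2 × 0.4061 g H₂O ÷ 18.015 g/mol = 0.045085 mol
mass O = 0.6319 − (0.40611 + 0.045445) = 0.18035 g → mol O = 0.18035 ÷ 15.999 = 0.011272 mol
Divide by the smallest (0.011272 mol): C 2.999, H 4.000, O 1.000
Empirical formula: C3H4O
Empirical-formula mass = 56.06 g/mol; 280 ÷ 56.06 ≈ 5, so the molecular formula is C15H20O5.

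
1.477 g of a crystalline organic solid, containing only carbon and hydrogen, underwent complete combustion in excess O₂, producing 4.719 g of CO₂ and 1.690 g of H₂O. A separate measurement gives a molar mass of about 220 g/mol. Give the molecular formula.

C16H28

mol C = 4.719 g CO₂ ÷ 44.009 g/mol = 0.10723 mol
mol H = 2 × 1.690 g H₂O ÷ 18.015 g/mol = 0.18762 mol
Divide by the smallest (0.10723 mol): C 1.000, H 1.750
Multiplying each by 4 gives whole numbers: C 4.00, H 7.00
Empirical formula: C4H7
Empirical-formula mass = 55.10 g/mol; 220 ÷ 55.10 ≈ 4, so the molecular formula is C16H28.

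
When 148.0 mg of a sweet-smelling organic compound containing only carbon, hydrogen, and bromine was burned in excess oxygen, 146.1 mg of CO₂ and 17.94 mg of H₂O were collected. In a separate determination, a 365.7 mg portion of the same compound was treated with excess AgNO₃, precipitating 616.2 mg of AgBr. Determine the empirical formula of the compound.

mol C = 0.1461 g CO₂ ÷ 44.009 g/mol = 0.0033198 mol
mol H = 2 × 0.01794 g H₂O ÷ 18.015 g/mol = 0.0019917 mol
From the AgBr data: mol Br per gram of compound = (0.6162 ÷ 187.772) ÷ 0.3657 = 0.0089736 mol/g, so in the 0.1480 g combustion sample mol Br = 0.0013281 mol
Divide by the smallest (0.0013281 mol): C 2.500, H 1.500, Br 1.000
Multiplying each by 2 gives whole numbers: C 5.00, H 3.00, Br 2.00

C5H3Br2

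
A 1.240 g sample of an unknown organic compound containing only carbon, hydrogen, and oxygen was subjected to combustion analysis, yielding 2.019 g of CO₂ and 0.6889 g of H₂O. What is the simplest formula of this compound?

C6H10O5

mol C = 2.019 g CO₂ ÷ 44.009 g/mol = 0.045877 mol
mol H = 2 × 0.6889 g H₂O ÷ 18.015 g/mol = 0.076481 mol
mass O = 1.240 − (0.55103 + 0.077093) = 0.61188 g → mol O = 0.61188 ÷ 15.999 = 0.038245 mol
Divide by the smallest (0.038245 mol): C 1.200, H 2.000, O 1.000
Multiplying each by 5 gives whole numbers: C 6.00, H 10.00, O 5.00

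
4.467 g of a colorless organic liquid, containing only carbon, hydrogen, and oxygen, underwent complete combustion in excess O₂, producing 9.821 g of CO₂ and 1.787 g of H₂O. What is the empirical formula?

C9H8O4

mol C = 9.821 g CO₂ ÷ 44.009 g/mol = 0.22316 mol
mol H = 2 × 1.787 g H₂O ÷ 18.015 g/mol = 0.19839 mol
mass O = 4.467 − (2.6804 + 0.19998) = 1.5867 g → mol O = 1.5867 ÷ 15.999 = 0.099173 mol
Divide by the smallest (0.099173 mol): C 2.250, H 2.000, O 1.000
Multiplying each by 4 gives whole numbers: C 9.00, H 8.00, O 4.00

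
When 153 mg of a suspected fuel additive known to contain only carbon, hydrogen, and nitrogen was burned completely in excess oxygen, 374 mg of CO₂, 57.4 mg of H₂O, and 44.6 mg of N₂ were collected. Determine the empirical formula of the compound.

C8H6N3

mol C = 0.374 g CO₂ ÷ 44.009 g/mol = 0.008498 mol
mol H = 2 × 0.0574 g H₂O ÷ 18.015 g/mol = 0.006372 mol
mol N = 2 × 0.0446 g N₂ ÷ 28.014 g/mol = 0.003184 mol
Divide by the smallest (0.003184 mol): C 2.669, H 2.001, N 1.000
Multiplying each by 3 gives whole numbers: C 8.01, H 6.00, N 3.00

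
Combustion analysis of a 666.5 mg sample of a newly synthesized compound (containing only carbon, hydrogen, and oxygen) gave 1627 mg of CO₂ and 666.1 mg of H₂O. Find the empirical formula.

C4H8O

mol C = 1.627 g CO₂ ÷ 44.009 g/mol = 0.036970 mol
mol H = 2 × 0.6661 g H₂O ÷ 18.015 g/mol = 0.073949 mol
mass O = 0.6665 − (0.44404 + 0.074541) = 0.14792 g → mol O = 0.14792 ÷ 15.999 = 0.0092453 mol
Divide by the smallest (0.0092453 mol): C 3.999, H 7.999, O 1.000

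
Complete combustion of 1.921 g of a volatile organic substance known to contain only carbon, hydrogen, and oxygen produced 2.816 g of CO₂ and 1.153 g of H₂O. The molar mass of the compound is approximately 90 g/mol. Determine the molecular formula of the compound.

C3H6O3

mol C = 2.816 g CO₂ ÷ 44.009 g/mol = 0.063987 mol
mol H = 2 × 1.153 g H₂O ÷ 18.015 g/mol = 0.12800 mol
mass O = 1.921 − (0.76855 + 0.12903) = 1.0234 g → mol O = 1.0234 ÷ 15.999 = 0.063968 mol
Divide by the smallest (0.063968 mol): C 1.000, H 2.001, O 1.000
Empirical formula: CH2O
Empirical-formula mass = 30.03 g/mol; 90 ÷ 30.03 ≈ 3, so the molecular formula is C3H6O3.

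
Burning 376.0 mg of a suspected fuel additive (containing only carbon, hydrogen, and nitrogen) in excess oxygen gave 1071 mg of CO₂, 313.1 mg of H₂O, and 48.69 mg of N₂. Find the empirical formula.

C7H10N

mol C = 1.071 g CO₂ ÷ 44.009 g/mol = 0.024336 mol
mol H = 2 × 0.3131 g H₂O ÷ 18.015 g/mol = 0.034760 mol
mol N = 2 × 0.04869 g N₂ ÷ 28.014 g/mol = 0.0034761 mol
Divide by the smallest (0.0034761 mol): C 7.001, H 10.000, N 1.000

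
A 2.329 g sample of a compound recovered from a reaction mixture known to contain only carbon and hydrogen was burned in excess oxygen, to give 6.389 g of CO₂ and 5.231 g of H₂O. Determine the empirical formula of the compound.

mol C = 6.389 g CO₂ ÷ 44.009 g/mol = 0.14517 mol
mol H = 2 × 5.231 g H₂O ÷ 18.015 g/mol = 0.58074 mol
Divide by the smallest (0.14517 mol): C 1.000, H 4.000

CH4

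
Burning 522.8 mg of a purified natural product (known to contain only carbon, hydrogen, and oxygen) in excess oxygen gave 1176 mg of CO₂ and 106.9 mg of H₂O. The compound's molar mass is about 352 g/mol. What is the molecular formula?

mol C = 1.176 g CO₂ ÷ 44.009 g/mol = 0.026722 mol
mol H = 2 × 0.1069 g H₂O ÷ 18.015 g/mol = 0.011868 mol
mass O = 0.5228 − (0.32096 + 0.011963) = 0.18988 g → mol O = 0.18988 ÷ 15.999 = 0.011868 mol
Divide by the smallest (0.011868 mol): C 2.252, H 1.000, O 1.000
Multiplying each by 4 gives whole numbers: C 9.01, H 4.00, O 4.00
Empirical formula: C9H4O4
Empirical-formula mass = 176.13 g/mol; 352 ÷ 176.13 ≈ 2, so the molecular formula is C18H8O8.

C18H8O8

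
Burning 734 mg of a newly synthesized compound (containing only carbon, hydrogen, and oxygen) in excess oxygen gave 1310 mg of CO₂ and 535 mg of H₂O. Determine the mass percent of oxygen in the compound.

mol C = 1.31 g CO₂ ÷ 44.009 g/mol = 0.02977 mol
mol H = 2 × 0.535 g H₂O ÷ 18.015 g/mol = 0.05939 mol
mass O = 0.734 − (0.3575 + 0.05987) = 0.3166 g → mol O = 0.3166 ÷ 15.999 = 0.01979 mol
mass % O = 0.3166 g ÷ 0.734 g × 100%

43.1%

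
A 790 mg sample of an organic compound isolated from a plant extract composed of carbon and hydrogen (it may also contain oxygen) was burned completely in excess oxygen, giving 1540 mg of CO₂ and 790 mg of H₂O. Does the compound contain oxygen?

yes

mol C = 1.54 g CO₂ ÷ 44.009 g/mol = 0.03499 mol
mol H = 2 × 0.790 g H₂O ÷ 18.015 g/mol = 0.08770 mol
C and H account for only 0.5087 g of the 0.790 g sample; the remaining 0.2813 g must be oxygen.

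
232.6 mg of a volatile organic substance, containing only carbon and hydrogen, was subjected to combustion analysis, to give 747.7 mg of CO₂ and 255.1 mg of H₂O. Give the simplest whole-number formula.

mol C = 0.7477 g CO₂ ÷ 44.009 g/mol = 0.016990 mol
mol H = 2 × 0.2551 g H₂O ÷ 18.015 g/mol = 0.028321 mol
Divide by the smallest (0.016990 mol): C 1.000, H 1.667
Multiplying each by 3 gives whole numbers: C 3.00, H 5.00

C3H5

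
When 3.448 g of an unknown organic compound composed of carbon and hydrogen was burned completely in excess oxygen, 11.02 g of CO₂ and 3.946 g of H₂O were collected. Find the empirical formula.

mol C = 11.02 g CO₂ ÷ 44.009 g/mol = 0.25040 mol
mol H = 2 × 3.946 g H₂O ÷ 18.015 g/mol = 0.43808 mol
Divide by the smallest (0.25040 mol): C 1.000, H 1.749
Multiplying each by 4 gives whole numbers: C 4.00, H 7.00

C4H7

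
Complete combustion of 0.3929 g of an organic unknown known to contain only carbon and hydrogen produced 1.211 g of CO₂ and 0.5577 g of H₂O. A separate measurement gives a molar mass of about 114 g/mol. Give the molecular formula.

C8H18

mol C = 1.211 g CO₂ ÷ 44.009 g/mol = 0.027517 mol
mol H = 2 × 0.5577 g H₂O ÷ 18.015 g/mol = 0.061915 mol
Divide by the smallest (0.027517 mol): C 1.000, H 2.250
Multiplying each by 4 gives whole numbers: C 4.00, H 9.00
Empirical formula: C4H9
Empirical-formula mass = 57.12 g/mol; 114 ÷ 57.12 ≈ 2, so the molecular formula is C8H18.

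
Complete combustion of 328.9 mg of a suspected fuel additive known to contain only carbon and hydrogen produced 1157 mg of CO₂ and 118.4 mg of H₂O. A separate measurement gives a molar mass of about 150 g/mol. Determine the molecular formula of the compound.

C12H6

mol C = 1.157 g CO₂ ÷ 44.009 g/mol = 0.026290 mol
mol H = 2 × 0.1184 g H₂O ÷ 18.015 g/mol = 0.013145 mol
Divide by the smallest (0.013145 mol): C 2.000, H 1.000
Empirical formula: C2H
Empirical-formula mass = 25.03 g/mol; 150 ÷ 25.03 ≈ 6, so the molecular formula is C12H6.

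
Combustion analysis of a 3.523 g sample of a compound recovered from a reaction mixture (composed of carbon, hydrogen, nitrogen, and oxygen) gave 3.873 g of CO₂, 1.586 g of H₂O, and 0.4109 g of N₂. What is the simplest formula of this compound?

mol C = 3.873 g CO₂ ÷ 44.009 g/mol = 0.088005 mol
mol H = 2 × 1.586 g H₂O ÷ 18.015 g/mol = 0.17608 mol
mol N = 2 × 0.4109 g N₂ ÷ 28.014 g/mol = 0.029335 mol
mass O = 3.523 − (1.0570 + 0.17748 + 0.41090) = 1.8776 g → mol O = 1.8776 ÷ 15.999 = 0.11736 mol
Divide by the smallest (0.029335 mol): C 3.000, H 6.002, N 1.000, O 4.001

C3H6NO4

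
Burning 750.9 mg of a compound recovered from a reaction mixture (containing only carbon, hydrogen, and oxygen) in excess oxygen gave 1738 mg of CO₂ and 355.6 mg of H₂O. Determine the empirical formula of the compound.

C8H8O3

mol C = 1.738 g CO₂ ÷ 44.009 g/mol = 0.039492 mol
mol H = 2 × 0.3556 g H₂O ÷ 18.015 g/mol = 0.039478 mol
mass O = 0.7509 − (0.47434 + 0.039794) = 0.23677 g → mol O = 0.23677 ÷ 15.999 = 0.014799 mol
Divide by the smallest (0.014799 mol): C 2.669, H 2.668, O 1.000
Multiplying each by 3 gives whole numbers: C 8.01, H 8.00, O 3.00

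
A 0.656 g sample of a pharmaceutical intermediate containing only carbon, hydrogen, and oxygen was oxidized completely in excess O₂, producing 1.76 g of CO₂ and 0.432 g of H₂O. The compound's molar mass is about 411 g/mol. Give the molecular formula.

C25H30O5

mol C = 1.76 g CO₂ ÷ 44.009 g/mol = 0.03999 mol
mol H = 2 × 0.432 g H₂O ÷ 18.015 g/mol = 0.04796 mol
mass O = 0.656 − (0.4803 + 0.04834) = 0.1273 g → mol O = 0.1273 ÷ 15.999 = 0.007958 mol
Divide by the smallest (0.007958 mol): C 5.026, H 6.027, O 1.000
Empirical formula: C5H6O
Empirical-formula mass = 82.10 g/mol; 411 ÷ 82.10 ≈ 5, so the molecular formula is C25H30O5.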